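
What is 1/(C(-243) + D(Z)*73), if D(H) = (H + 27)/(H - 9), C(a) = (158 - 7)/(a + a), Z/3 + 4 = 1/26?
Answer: -87966/4674949 ≈ -0.018816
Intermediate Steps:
Z = -309/26 (Z = -12 + 3/26 = -309/26 ≈ -11.885)
C(a) = 151/(2*a) (C(a) = 151/((2*a)) = 151*(1/(2*a)) = 151/(2*a))
D(H) = (27 + H)/(-9 + H)
1/(C(-243) + D(Z)*73) = 1/((151/2)/(-243) + ((27 - 309/26)/(-9 - 309/26))*73) = 1/((151/2)*(-1/243) + ((393/26)/(-543/26))*73) = 1/(-151/486 - 26/543*393/26*73) = 1/(-151/486 - 131/181*73) = 1/(-151/486 - 9563/181) = 1/(-4674949/87966) = -87966/4674949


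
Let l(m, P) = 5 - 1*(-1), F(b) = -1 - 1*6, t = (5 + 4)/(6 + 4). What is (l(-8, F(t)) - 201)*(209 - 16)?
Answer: -37635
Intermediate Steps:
t = 9/10 ≈ 0.90000
F(b) = -7 (F(b) = -1 - 6 = -7)
l(m, P) = 6 (l(m, P) = 5 + 1 = 6)
(l(-8, F(t)) - 201)*(209 - 16) = (6 - 201)*(209 - 16) = -195*193 = -37635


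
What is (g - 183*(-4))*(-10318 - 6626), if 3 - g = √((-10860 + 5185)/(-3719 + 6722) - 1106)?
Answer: -12453840 + 5648*I*√9990959979/1001 ≈ -1.2454e+7 + 5.6398e+5*I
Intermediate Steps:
g = 3 - I*√9990959979/3003 (g = 3 - √((-10860 + 5185)/(-3719 + 6722) - 1106) = 3 - √(-5675/3003 - 1106) = 3 - √(-3326993/3003) = 3 - I*√9990959979/3003 ≈ 3.0 - 33.285*I)
(g - 183*(-4))*(-10318 - 6626) = ((3 - I*√9990959979/3003) - 183*(-4))*(-10318 - 6626) = ((3 - I*√9990959979/3003) - 1*(-732))*(-16944) = ((3 - I*√9990959979/3003) + 732)*(-16944) = (735 - I*√9990959979/3003)*(-16944) = -12453840 + 5648*I*√9990959979/1001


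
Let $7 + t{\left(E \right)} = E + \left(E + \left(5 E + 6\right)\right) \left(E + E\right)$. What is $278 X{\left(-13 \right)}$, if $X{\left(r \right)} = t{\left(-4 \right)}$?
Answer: $36974$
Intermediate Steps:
$t{\left(E \right)} = -7 + E + 2 E \left(6 + 6 E\right)$ ($t{\left(E \right)} = -7 + \left(E + \left(E + \left(5 E + 6\right)\right) \left(E + E\right)\right) = -7 + \left(E + \left(E + \left(6 + 5 E\right)\right) 2 E\right) = -7 + \left(E + \left(6 + 6 E\right) 2 E\right) = -7 + \left(E + 2 E \left(6 + 6 E\right)\right) = -7 + E + 2 E \left(6 + 6 E\right)$)
$X{\left(r \right)} = 133$ ($X{\left(r \right)} = -7 + 12 \left(-4\right)^{2} + 13 \left(-4\right) = -7 + 12 \cdot 16 - 52 = -7 + 192 - 52 = 133$)
$278 X{\left(-13 \right)} = 278 \cdot 133 = 36974$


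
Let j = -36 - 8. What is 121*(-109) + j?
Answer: -13233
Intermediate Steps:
j = -44
121*(-109) + j = 121*(-109) - 44 = -13189 - 44 = -13233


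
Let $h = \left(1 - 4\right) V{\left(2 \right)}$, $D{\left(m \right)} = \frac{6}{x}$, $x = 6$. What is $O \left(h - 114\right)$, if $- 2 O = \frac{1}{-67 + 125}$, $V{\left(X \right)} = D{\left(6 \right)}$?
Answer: $\frac{117}{116} \approx 1.0086$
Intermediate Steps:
$D{\left(m \right)} = 1$ ($D{\left(m \right)} = \frac{6}{6} = 6 \cdot \frac{1}{6} = 1$)
$V{\left(X \right)} = 1$
$h = -3$ ($h = \left(1 - 4\right) 1 = \left(-3\right) 1 = -3$)
$O = - \frac{1}{116}$ ($O = - \frac{1}{2 \left(-67 + 125\right)} = - \frac{1}{2 \cdot 58} = \left(- \frac{1}{2}\right) \frac{1}{58} = - \frac{1}{116} \approx -0.0086207$)
$O \left(h - 114\right) = - \frac{-3 - 114}{116} = \left(- \frac{1}{116}\right) \left(-117\right) = \frac{117}{116}$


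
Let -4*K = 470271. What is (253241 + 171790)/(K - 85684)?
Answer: -1700124/813007 ≈ -2.0912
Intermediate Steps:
K = -470271/4 (K = -1/4*470271 = -470271/4 ≈ -1.1757e+5)
(253241 + 171790)/(K - 85684) = (253241 + 171790)/(-470271/4 - 85684) = 425031/(-813007/4) = 425031*(-4/813007) = -1700124/813007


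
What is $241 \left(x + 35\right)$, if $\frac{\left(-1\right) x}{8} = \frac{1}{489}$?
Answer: $\frac{4122787}{489} \approx 8431.1$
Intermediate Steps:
$x = - \frac{8}{489} \approx -0.01636$
$241 \left(x + 35\right) = 241 \left(- \frac{8}{489} + 35\right) = 241 \cdot \frac{17107}{489} = \frac{4122787}{489}$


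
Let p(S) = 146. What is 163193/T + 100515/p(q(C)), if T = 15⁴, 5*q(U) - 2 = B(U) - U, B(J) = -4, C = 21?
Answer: 5112398053/7391250 ≈ 691.68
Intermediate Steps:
q(U) = -⅖ - U/5 (q(U) = ⅖ + (-4 - U)/5 = ⅖ + (-⅘ - U/5) = -⅖ - U/5)
T = 50625
163193/T + 100515/p(q(C)) = 163193/50625 + 100515/146 = 5112398053/7391250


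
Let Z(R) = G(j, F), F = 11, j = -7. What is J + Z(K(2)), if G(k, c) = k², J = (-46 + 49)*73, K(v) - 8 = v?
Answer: 268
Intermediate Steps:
K(v) = 8 + v
J = 219 (J = 3*73 = 219)
Z(R) = 49 (Z(R) = (-7)² = 49)
J + Z(K(2)) = 219 + 49 = 268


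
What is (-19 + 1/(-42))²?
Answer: 638401/1764 ≈ 361.91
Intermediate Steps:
(-19 + 1/(-42))² = (-19 - 1/42)² = (-799/42)² = 638401/1764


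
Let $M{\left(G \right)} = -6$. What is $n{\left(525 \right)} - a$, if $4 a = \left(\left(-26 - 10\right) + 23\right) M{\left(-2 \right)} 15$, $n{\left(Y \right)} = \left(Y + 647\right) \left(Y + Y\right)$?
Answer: $\frac{2460615}{2} \approx 1.2303 \cdot 10^{6}$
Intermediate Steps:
$n{\left(Y \right)} = 2 Y \left(647 + Y\right)$ ($n{\left(Y \right)} = \left(647 + Y\right) 2 Y = 2 Y \left(647 + Y\right)$)
$a = \frac{585}{2}$ ($a = \frac{\left(\left(-26 - 10\right) + 23\right) \left(-6\right) 15}{4} = \frac{\left(-36 + 23\right) \left(-6\right) 15}{4} = \frac{\left(-13\right) \left(-6\right) 15}{4} = \frac{78 \cdot 15}{4} = \frac{1}{4} \cdot 1170 = \frac{585}{2} \approx 292.5$)
$n{\left(525 \right)} - a = 2 \cdot 525 \left(647 + 525\right) - \frac{585}{2} = 2 \cdot 525 \cdot 1172 - \frac{585}{2} = 1230600 - \frac{585}{2} = \frac{2460615}{2}$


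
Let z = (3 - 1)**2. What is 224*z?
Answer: 896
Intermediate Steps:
z = 4 (z = 2**2 = 4)
224*z = 224*4 = 896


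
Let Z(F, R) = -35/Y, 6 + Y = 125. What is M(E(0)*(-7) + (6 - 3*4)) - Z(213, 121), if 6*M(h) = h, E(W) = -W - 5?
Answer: 523/102 ≈ 5.1274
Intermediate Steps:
E(W) = -5 - W
Y = 119 (Y = -6 + 125 = 119)
Z(F, R) = -5/17 (Z(F, R) = -35/119 = -35*1/119 = -5/17)
M(h) = h/6
M(E(0)*(-7) + (6 - 3*4)) - Z(213, 121) = ((-5 - 1*0)*(-7) + (6 - 3*4))/6 - 1*(-5/17) = ((-5 + 0)*(-7) + (6 - 12))/6 + 5/17 = (-5*(-7) - 6)/6 + 5/17 = (35 - 6)/6 + 5/17 = (⅙)*29 + 5/17 = 29/6 + 5/17 = 523/102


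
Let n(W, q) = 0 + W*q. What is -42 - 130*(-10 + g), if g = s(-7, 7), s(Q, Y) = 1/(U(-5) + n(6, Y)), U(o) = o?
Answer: 46416/37 ≈ 1254.5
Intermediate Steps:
n(W, q) = W*q
s(Q, Y) = 1/(-5 + 6*Y)
g = 1/37 (g = 1/(-5 + 6*7) = 1/(-5 + 42) = 1/37 ≈ 0.027027)
-42 - 130*(-10 + g) = -42 - 130*(-10 + 1/37) = -42 - 130*(-369/37) = -42 + 47970/37 = 46416/37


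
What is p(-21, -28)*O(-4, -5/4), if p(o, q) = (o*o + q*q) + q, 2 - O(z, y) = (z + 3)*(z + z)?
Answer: -7182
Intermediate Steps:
O(z, y) = 2 - 2*z*(3 + z) (O(z, y) = 2 - (z + 3)*(z + z) = 2 - (3 + z)*2*z = 2 - 2*z*(3 + z))
p(o, q) = q + o**2 + q**2 (p(o, q) = (o**2 + q**2) + q = q + o**2 + q**2)
p(-21, -28)*O(-4, -5/4) = (-28 + (-21)**2 + (-28)**2)*(2 - 6*(-4) - 2*(-4)**2) = (-28 + 441 + 784)*(2 + 24 - 2*16) = 1197*(2 + 24 - 32) = 1197*(-6) = -7182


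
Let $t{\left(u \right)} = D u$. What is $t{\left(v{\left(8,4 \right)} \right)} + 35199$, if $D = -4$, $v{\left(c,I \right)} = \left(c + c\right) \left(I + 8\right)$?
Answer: $34431$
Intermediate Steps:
$v{\left(c,I \right)} = 2 c \left(8 + I\right)$
$t{\left(u \right)} = - 4 u$
$t{\left(v{\left(8,4 \right)} \right)} + 35199 = - 4 \cdot 2 \cdot 8 \left(8 + 4\right) + 35199 = - 4 \cdot 2 \cdot 8 \cdot 12 + 35199 = \left(-4\right) 192 + 35199 = -768 + 35199 = 34431$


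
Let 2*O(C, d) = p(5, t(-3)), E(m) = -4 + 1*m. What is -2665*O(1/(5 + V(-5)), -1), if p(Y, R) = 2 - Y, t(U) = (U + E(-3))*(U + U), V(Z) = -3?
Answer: 7995/2 ≈ 3997.5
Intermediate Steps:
E(m) = -4 + m
t(U) = 2*U*(-7 + U) (t(U) = (U + (-4 - 3))*(U + U) = (U - 7)*(2*U) = (-7 + U)*(2*U) = 2*U*(-7 + U))
O(C, d) = -3/2 (O(C, d) = (2 - 1*5)/2 = (2 - 5)/2 = (½)*(-3) = -3/2)
-2665*O(1/(5 + V(-5)), -1) = -2665*(-3/2) = 7995/2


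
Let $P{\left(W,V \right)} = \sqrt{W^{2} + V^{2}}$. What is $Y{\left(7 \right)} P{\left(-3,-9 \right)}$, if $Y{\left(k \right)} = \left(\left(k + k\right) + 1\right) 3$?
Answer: $135 \sqrt{10} \approx 426.91$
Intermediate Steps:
$P{\left(W,V \right)} = \sqrt{V^{2} + W^{2}}$
$Y{\left(k \right)} = 3 + 6 k$ ($Y{\left(k \right)} = \left(2 k + 1\right) 3 = \left(1 + 2 k\right) 3 = 3 + 6 k$)
$Y{\left(7 \right)} P{\left(-3,-9 \right)} = \left(3 + 6 \cdot 7\right) \sqrt{\left(-9\right)^{2} + \left(-3\right)^{2}} = \left(3 + 42\right) \sqrt{81 + 9} = 45 \sqrt{90} = 45 \cdot 3 \sqrt{10} = 135 \sqrt{10}$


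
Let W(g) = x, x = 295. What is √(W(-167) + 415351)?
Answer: √415646 ≈ 644.71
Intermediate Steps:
W(g) = 295
√(W(-167) + 415351) = √(295 + 415351) = √415646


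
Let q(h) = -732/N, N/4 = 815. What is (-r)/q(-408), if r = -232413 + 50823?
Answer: -49331950/61 ≈ -8.0872e+5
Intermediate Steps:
N = 3260 (N = 4*815 = 3260)
q(h) = -183/815 (q(h) = -732/3260 = -732*1/3260 = -183/815)
r = -181590
(-r)/q(-408) = (-1*(-181590))/(-183/815) = 181590*(-815/183) = -49331950/61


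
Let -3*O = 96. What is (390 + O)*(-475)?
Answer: -170050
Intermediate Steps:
O = -32 (O = -⅓*96 = -32)
(390 + O)*(-475) = (390 - 32)*(-475) = 358*(-475) = -170050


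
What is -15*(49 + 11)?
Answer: -900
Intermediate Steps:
-15*(49 + 11) = -15*60 = -900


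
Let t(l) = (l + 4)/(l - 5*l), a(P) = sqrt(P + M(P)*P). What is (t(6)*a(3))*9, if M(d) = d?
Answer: -15*sqrt(3)/2 ≈ -12.990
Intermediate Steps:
a(P) = sqrt(P + P**2) (a(P) = sqrt(P + P*P) = sqrt(P + P**2))
t(l) = -(4 + l)/(4*l) (t(l) = (4 + l)/((-4*l)) = (4 + l)*(-1/(4*l)) = -(4 + l)/(4*l))
(t(6)*a(3))*9 = (((1/4)*(-4 - 1*6)/6)*sqrt(3*(1 + 3)))*9 = (((1/4)*(1/6)*(-4 - 6))*sqrt(3*4))*9 = (((1/4)*(1/6)*(-10))*sqrt(12))*9 = -5*sqrt(3)/6*9 = -15*sqrt(3)/2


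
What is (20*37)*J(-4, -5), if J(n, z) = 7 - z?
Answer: 8880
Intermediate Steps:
(20*37)*J(-4, -5) = (20*37)*(7 - 1*(-5)) = 740*(7 + 5) = 740*12 = 8880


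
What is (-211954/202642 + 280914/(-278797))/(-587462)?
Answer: 58008557063/16594621193085694 ≈ 3.4956e-6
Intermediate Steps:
(-211954/202642 + 280914/(-278797))/(-587462) = (-211954*1/202642 + 280914*(-1/278797))*(-1/587462) = (-105977/101321 - 280914/278797)*(-1/587462) = -58008557063/28247990837*(-1/587462) = 58008557063/16594621193085694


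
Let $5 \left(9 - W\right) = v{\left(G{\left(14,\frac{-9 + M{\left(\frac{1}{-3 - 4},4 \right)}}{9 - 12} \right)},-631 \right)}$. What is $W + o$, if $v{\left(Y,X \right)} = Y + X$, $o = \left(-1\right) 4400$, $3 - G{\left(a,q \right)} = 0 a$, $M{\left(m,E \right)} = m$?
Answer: $- \frac{21327}{5} \approx -4265.4$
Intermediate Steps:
$G{\left(a,q \right)} = 3$ ($G{\left(a,q \right)} = 3 - 0 a = 3 - 0 = 3 + 0 = 3$)
$o = -4400$
$v{\left(Y,X \right)} = X + Y$
$W = \frac{673}{5}$ ($W = 9 - \frac{-631 + 3}{5} = 9 - - \frac{628}{5} = 9 + \frac{628}{5} = \frac{673}{5} \approx 134.6$)
$W + o = \frac{673}{5} - 4400 = - \frac{21327}{5}$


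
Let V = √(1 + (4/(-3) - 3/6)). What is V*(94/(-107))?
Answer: -47*I*√30/321 ≈ -0.80196*I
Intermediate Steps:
V = I*√30/6 (V = √(1 + (4*(-⅓) - 3*⅙)) = √(1 + (-4/3 - ½)) = √(1 - 11/6) = √(-⅚) = I*√30/6 ≈ 0.91287*I)
V*(94/(-107)) = (I*√30/6)*(94/(-107)) = (I*√30/6)*(94*(-1/107)) = (I*√30/6)*(-94/107) = -47*I*√30/321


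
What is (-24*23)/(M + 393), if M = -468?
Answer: 184/25 ≈ 7.3600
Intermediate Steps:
(-24*23)/(M + 393) = (-24*23)/(-468 + 393) = -552/(-75) = -552*(-1/75) = 184/25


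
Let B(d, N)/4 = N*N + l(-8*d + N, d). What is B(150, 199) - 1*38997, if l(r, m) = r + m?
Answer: 116003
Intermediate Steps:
l(r, m) = m + r
B(d, N) = -28*d + 4*N + 4*N**2 (B(d, N) = 4*(N*N + (d + (-8*d + N))) = 4*(N**2 + (d + (N - 8*d))) = 4*(N**2 + (N - 7*d)) = 4*(N + N**2 - 7*d) = -28*d + 4*N + 4*N**2)
B(150, 199) - 1*38997 = (-28*150 + 4*199 + 4*199**2) - 1*38997 = (-4200 + 796 + 4*39601) - 38997 = (-4200 + 796 + 158404) - 38997 = 155000 - 38997 = 116003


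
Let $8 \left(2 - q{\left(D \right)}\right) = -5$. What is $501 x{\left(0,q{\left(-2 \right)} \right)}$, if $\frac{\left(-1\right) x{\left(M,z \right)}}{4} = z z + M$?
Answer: $- \frac{220941}{16} \approx -13809.0$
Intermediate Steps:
$q{\left(D \right)} = \frac{21}{8}$ ($q{\left(D \right)} = 2 - - \frac{5}{8} = 2 + \frac{5}{8} = \frac{21}{8}$)
$x{\left(M,z \right)} = - 4 M - 4 z^{2}$ ($x{\left(M,z \right)} = - 4 \left(z z + M\right) = - 4 \left(z^{2} + M\right) = - 4 \left(M + z^{2}\right) = - 4 M - 4 z^{2}$)
$501 x{\left(0,q{\left(-2 \right)} \right)} = 501 \left(\left(-4\right) 0 - 4 \left(\frac{21}{8}\right)^{2}\right) = 501 \left(0 - \frac{441}{16}\right) = 501 \left(- \frac{441}{16}\right) = - \frac{220941}{16}$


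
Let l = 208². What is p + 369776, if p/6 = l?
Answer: 629360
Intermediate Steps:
l = 43264
p = 259584 (p = 6*43264 = 259584)
p + 369776 = 259584 + 369776 = 629360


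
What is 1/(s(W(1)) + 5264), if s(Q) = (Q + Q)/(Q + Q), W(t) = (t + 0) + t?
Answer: 1/5265 ≈ 0.00018993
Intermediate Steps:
W(t) = 2*t (W(t) = t + t = 2*t)
s(Q) = 1 (s(Q) = (2*Q)/((2*Q)) = (2*Q)*(1/(2*Q)) = 1)
1/(s(W(1)) + 5264) = 1/(1 + 5264) = 1/5265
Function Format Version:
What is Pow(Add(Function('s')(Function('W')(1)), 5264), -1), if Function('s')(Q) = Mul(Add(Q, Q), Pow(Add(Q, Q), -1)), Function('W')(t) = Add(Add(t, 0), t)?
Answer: Rational(1, 5265) ≈ 0.00018993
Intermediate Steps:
Function('W')(t) = Mul(2, t) (Function('W')(t) = Add(t, t) = Mul(2, t))
Function('s')(Q) = 1 (Function('s')(Q) = Mul(Mul(2, Q), Pow(Mul(2, Q), -1)) = Mul(Mul(2, Q), Mul(Rational(1, 2), Pow(Q, -1))) = 1)
Pow(Add(Function('s')(Function('W')(1)), 5264), -1) = Pow(Add(1, 5264), -1) = Pow(5265, -1) = Rational(1, 5265)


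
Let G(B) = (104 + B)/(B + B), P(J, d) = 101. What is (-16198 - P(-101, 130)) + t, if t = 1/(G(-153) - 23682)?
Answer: -118113034563/7246643 ≈ -16299.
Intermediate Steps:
G(B) = (104 + B)/(2*B) (G(B) = (104 + B)/((2*B)) = (104 + B)*(1/(2*B)) = (104 + B)/(2*B))
t = -306/7246643 (t = 1/((½)*(104 - 153)/(-153) - 23682) = 1/((½)*(-1/153)*(-49) - 23682) = 1/(49/306 - 23682) = 1/(-7246643/306) = -306/7246643 ≈ -4.2226e-5)
(-16198 - P(-101, 130)) + t = (-16198 - 1*101) - 306/7246643 = (-16198 - 101) - 306/7246643 = -16299 - 306/7246643 = -118113034563/7246643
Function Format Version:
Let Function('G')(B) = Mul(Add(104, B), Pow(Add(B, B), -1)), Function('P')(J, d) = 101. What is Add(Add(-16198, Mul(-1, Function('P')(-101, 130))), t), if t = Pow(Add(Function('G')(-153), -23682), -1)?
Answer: Rational(-118113034563, 7246643) ≈ -16299.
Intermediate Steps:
Function('G')(B) = Mul(Rational(1, 2), Pow(B, -1), Add(104, B)) (Function('G')(B) = Mul(Add(104, B), Pow(Mul(2, B), -1)) = Mul(Add(104, B), Mul(Rational(1, 2), Pow(B, -1))) = Mul(Rational(1, 2), Pow(B, -1), Add(104, B)))
t = Rational(-306, 7246643) (t = Pow(Add(Mul(Rational(1, 2), Pow(-153, -1), Add(104, -153)), -23682), -1) = Pow(Add(Mul(Rational(1, 2), Rational(-1, 153), -49), -23682), -1) = Pow(Add(Rational(49, 306), -23682), -1) = Pow(Rational(-7246643, 306), -1) = Rational(-306, 7246643) ≈ -4.2226e-5)
Add(Add(-16198, Mul(-1, Function('P')(-101, 130))), t) = Add(Add(-16198, Mul(-1, 101)), Rational(-306, 7246643)) = Add(Add(-16198, -101), Rational(-306, 7246643)) = Add(-16299, Rational(-306, 7246643)) = Rational(-118113034563, 7246643)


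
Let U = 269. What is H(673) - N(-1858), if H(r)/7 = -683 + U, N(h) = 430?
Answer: -3328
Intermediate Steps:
H(r) = -2898 (H(r) = 7*(-683 + 269) = 7*(-414) = -2898)
H(673) - N(-1858) = -2898 - 1*430 = -2898 - 430 = -3328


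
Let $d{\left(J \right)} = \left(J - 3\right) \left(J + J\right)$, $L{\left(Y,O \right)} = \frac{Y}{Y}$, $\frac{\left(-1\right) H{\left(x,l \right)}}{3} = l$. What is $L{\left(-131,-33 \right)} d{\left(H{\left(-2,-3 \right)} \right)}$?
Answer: $108$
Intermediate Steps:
$H{\left(x,l \right)} = - 3 l$
$L{\left(Y,O \right)} = 1$
$d{\left(J \right)} = 2 J \left(-3 + J\right)$ ($d{\left(J \right)} = \left(-3 + J\right) 2 J = 2 J \left(-3 + J\right)$)
$L{\left(-131,-33 \right)} d{\left(H{\left(-2,-3 \right)} \right)} = 1 \cdot 2 \left(\left(-3\right) \left(-3\right)\right) \left(-3 - -9\right) = 1 \cdot 2 \cdot 9 \left(-3 + 9\right) = 1 \cdot 2 \cdot 9 \cdot 6 = 1 \cdot 108 = 108$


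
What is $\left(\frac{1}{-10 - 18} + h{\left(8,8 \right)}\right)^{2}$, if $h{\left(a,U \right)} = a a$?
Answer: $\frac{3207681}{784} \approx 4091.4$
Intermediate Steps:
$h{\left(a,U \right)} = a^{2}$
$\left(\frac{1}{-10 - 18} + h{\left(8,8 \right)}\right)^{2} = \left(\frac{1}{-10 - 18} + 8^{2}\right)^{2} = \left(\frac{1}{-28} + 64\right)^{2} = \left(- \frac{1}{28} + 64\right)^{2} = \left(\frac{1791}{28}\right)^{2} = \frac{3207681}{784}$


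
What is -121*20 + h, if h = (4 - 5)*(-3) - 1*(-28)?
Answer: -2389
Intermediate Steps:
h = 31 (h = -1*(-3) + 28 = 3 + 28 = 31)
-121*20 + h = -121*20 + 31 = -2420 + 31 = -2389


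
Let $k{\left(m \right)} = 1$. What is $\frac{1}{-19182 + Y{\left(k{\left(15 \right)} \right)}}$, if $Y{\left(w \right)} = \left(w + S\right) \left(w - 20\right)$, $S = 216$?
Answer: $- \frac{1}{23305} \approx -4.2909 \cdot 10^{-5}$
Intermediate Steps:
$Y{\left(w \right)} = \left(-20 + w\right) \left(216 + w\right)$ ($Y{\left(w \right)} = \left(w + 216\right) \left(w - 20\right) = \left(216 + w\right) \left(-20 + w\right) = \left(-20 + w\right) \left(216 + w\right)$)
$\frac{1}{-19182 + Y{\left(k{\left(15 \right)} \right)}} = \frac{1}{-19182 + \left(-4320 + 1^{2} + 196 \cdot 1\right)} = \frac{1}{-19182 + \left(-4320 + 1 + 196\right)} = \frac{1}{-19182 - 4123} = \frac{1}{-23305} = - \frac{1}{23305}$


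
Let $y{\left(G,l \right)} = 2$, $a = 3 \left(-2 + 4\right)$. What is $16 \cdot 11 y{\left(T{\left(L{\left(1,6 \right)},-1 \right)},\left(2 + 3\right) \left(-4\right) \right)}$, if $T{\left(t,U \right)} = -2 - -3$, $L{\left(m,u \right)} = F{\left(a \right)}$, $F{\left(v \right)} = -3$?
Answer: $352$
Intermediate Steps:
$a = 6$ ($a = 3 \cdot 2 = 6$)
$L{\left(m,u \right)} = -3$
$T{\left(t,U \right)} = 1$ ($T{\left(t,U \right)} = -2 + 3 = 1$)
$16 \cdot 11 y{\left(T{\left(L{\left(1,6 \right)},-1 \right)},\left(2 + 3\right) \left(-4\right) \right)} = 16 \cdot 11 \cdot 2 = 176 \cdot 2 = 352$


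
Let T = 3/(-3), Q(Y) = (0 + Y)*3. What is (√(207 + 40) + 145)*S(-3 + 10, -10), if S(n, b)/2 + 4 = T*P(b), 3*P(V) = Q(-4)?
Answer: 0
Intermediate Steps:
Q(Y) = 3*Y (Q(Y) = Y*3 = 3*Y)
T = -1 (T = 3*(-⅓) = -1)
P(V) = -4 (P(V) = (3*(-4))/3 = (⅓)*(-12) = -4)
S(n, b) = 0 (S(n, b) = -8 + 2*(-1*(-4)) = -8 + 2*4 = -8 + 8 = 0)
(√(207 + 40) + 145)*S(-3 + 10, -10) = (√(207 + 40) + 145)*0 = (√247 + 145)*0 = (145 + √247)*0 = 0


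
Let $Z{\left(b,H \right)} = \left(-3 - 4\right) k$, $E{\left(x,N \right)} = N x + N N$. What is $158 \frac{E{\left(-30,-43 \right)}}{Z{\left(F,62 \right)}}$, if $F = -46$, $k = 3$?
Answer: $- \frac{495962}{21} \approx -23617.0$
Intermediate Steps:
$E{\left(x,N \right)} = N^{2} + N x$ ($E{\left(x,N \right)} = N x + N^{2} = N^{2} + N x$)
$Z{\left(b,H \right)} = -21$ ($Z{\left(b,H \right)} = \left(-3 - 4\right) 3 = \left(-7\right) 3 = -21$)
$158 \frac{E{\left(-30,-43 \right)}}{Z{\left(F,62 \right)}} = 158 \frac{\left(-43\right) \left(-43 - 30\right)}{-21} = 158 \left(-43\right) \left(-73\right) \left(- \frac{1}{21}\right) = 158 \cdot 3139 \left(- \frac{1}{21}\right) = 158 \left(- \frac{3139}{21}\right) = - \frac{495962}{21}$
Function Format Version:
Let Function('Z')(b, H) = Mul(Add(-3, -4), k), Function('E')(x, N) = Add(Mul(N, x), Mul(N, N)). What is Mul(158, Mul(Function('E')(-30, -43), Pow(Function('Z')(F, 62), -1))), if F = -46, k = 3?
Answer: Rational(-495962, 21) ≈ -23617.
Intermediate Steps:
Function('E')(x, N) = Add(Pow(N, 2), Mul(N, x)) (Function('E')(x, N) = Add(Mul(N, x), Pow(N, 2)) = Add(Pow(N, 2), Mul(N, x)))
Function('Z')(b, H) = -21 (Function('Z')(b, H) = Mul(Add(-3, -4), 3) = Mul(-7, 3) = -21)
Mul(158, Mul(Function('E')(-30, -43), Pow(Function('Z')(F, 62), -1))) = Mul(158, Mul(Mul(-43, Add(-43, -30)), Pow(-21, -1))) = Mul(158, Mul(Mul(-43, -73), Rational(-1, 21))) = Mul(158, Mul(3139, Rational(-1, 21))) = Mul(158, Rational(-3139, 21)) = Rational(-495962, 21)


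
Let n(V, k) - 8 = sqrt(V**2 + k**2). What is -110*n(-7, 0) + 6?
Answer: -1644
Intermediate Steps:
n(V, k) = 8 + sqrt(V**2 + k**2)
-110*n(-7, 0) + 6 = -110*(8 + sqrt((-7)**2 + 0**2)) + 6 = -110*(8 + sqrt(49 + 0)) + 6 = -110*(8 + sqrt(49)) + 6 = -110*(8 + 7) + 6 = -110*15 + 6 = -1650 + 6 = -1644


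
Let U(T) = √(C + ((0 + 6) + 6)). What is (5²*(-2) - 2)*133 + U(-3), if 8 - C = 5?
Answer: -6916 + √15 ≈ -6912.1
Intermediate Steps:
C = 3 (C = 8 - 1*5 = 8 - 5 = 3)
U(T) = √15 (U(T) = √(3 + ((0 + 6) + 6)) = √(3 + (6 + 6)) = √(3 + 12) = √15)
(5²*(-2) - 2)*133 + U(-3) = (5²*(-2) - 2)*133 + √15 = (25*(-2) - 2)*133 + √15 = (-50 - 2)*133 + √15 = -52*133 + √15 = -6916 + √15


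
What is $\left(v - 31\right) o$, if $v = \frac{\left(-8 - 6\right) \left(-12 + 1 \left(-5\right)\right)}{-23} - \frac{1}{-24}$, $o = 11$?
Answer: $- \frac{250811}{552} \approx -454.37$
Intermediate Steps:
$v = - \frac{5689}{552}$ ($v = - 14 \left(-12 - 5\right) \left(- \frac{1}{23}\right) - - \frac{1}{24} = \left(-14\right) \left(-17\right) \left(- \frac{1}{23}\right) + \frac{1}{24} = 238 \left(- \frac{1}{23}\right) + \frac{1}{24} = - \frac{238}{23} + \frac{1}{24} = - \frac{5689}{552} \approx -10.306$)
$\left(v - 31\right) o = \left(- \frac{5689}{552} - 31\right) 11 = \left(- \frac{22801}{552}\right) 11 = - \frac{250811}{552}$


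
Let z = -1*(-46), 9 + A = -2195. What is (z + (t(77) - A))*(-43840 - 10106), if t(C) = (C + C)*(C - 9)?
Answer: -686301012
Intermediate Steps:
A = -2204 (A = -9 - 2195 = -2204)
t(C) = 2*C*(-9 + C) (t(C) = (2*C)*(-9 + C) = 2*C*(-9 + C))
z = 46
(z + (t(77) - A))*(-43840 - 10106) = (46 + (2*77*(-9 + 77) - 1*(-2204)))*(-43840 - 10106) = (46 + (2*77*68 + 2204))*(-53946) = (46 + (10472 + 2204))*(-53946) = (46 + 12676)*(-53946) = 12722*(-53946) = -686301012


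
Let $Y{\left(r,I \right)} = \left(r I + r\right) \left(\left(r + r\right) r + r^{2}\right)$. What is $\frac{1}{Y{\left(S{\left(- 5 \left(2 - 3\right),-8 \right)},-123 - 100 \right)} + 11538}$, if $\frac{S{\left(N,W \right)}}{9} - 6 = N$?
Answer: $- \frac{1}{646207596} \approx -1.5475 \cdot 10^{-9}$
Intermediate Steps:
$S{\left(N,W \right)} = 54 + 9 N$
$Y{\left(r,I \right)} = 3 r^{2} \left(r + I r\right)$ ($Y{\left(r,I \right)} = \left(I r + r\right) \left(2 r r + r^{2}\right) = \left(r + I r\right) \left(2 r^{2} + r^{2}\right) = \left(r + I r\right) 3 r^{2} = 3 r^{2} \left(r + I r\right)$)
$\frac{1}{Y{\left(S{\left(- 5 \left(2 - 3\right),-8 \right)},-123 - 100 \right)} + 11538} = \frac{1}{3 \left(54 + 9 \left(- 5 \left(2 - 3\right)\right)\right)^{3} \left(1 - 223\right) + 11538} = \frac{1}{3 \left(54 + 9 \left(\left(-5\right) \left(-1\right)\right)\right)^{3} \left(1 - 223\right) + 11538} = \frac{1}{3 \left(54 + 9 \cdot 5\right)^{3} \left(-222\right) + 11538} = \frac{1}{3 \left(54 + 45\right)^{3} \left(-222\right) + 11538} = \frac{1}{3 \cdot 99^{3} \left(-222\right) + 11538} = \frac{1}{3 \cdot 970299 \left(-222\right) + 11538} = \frac{1}{-646219134 + 11538} = \frac{1}{-646207596} = - \frac{1}{646207596}$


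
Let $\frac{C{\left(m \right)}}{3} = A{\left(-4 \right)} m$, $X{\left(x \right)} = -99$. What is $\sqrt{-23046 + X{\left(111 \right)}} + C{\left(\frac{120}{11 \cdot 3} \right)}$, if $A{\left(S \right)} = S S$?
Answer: $\frac{1920}{11} + i \sqrt{23145} \approx 174.55 + 152.13 i$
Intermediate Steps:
$A{\left(S \right)} = S^{2}$
$C{\left(m \right)} = 48 m$ ($C{\left(m \right)} = 3 \left(-4\right)^{2} m = 3 \cdot 16 m = 48 m$)
$\sqrt{-23046 + X{\left(111 \right)}} + C{\left(\frac{120}{11 \cdot 3} \right)} = \sqrt{-23046 - 99} + 48 \frac{120}{11 \cdot 3} = \sqrt{-23145} + 48 \cdot \frac{120}{33} = i \sqrt{23145} + 48 \cdot 120 \cdot \frac{1}{33} = i \sqrt{23145} + 48 \cdot \frac{40}{11} = i \sqrt{23145} + \frac{1920}{11} = \frac{1920}{11} + i \sqrt{23145}$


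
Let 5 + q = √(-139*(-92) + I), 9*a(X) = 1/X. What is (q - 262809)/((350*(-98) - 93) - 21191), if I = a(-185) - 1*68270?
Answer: 131407/27792 - I*√17089843235/30849120 ≈ 4.7282 - 0.0042377*I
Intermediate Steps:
a(X) = 1/(9*X) (a(X) = (1/X)/9 = 1/(9*X))
I = -113669551/1665 (I = (⅑)/(-185) - 1*68270 = (⅑)*(-1/185) - 68270 = -1/1665 - 68270 = -113669551/1665 ≈ -68270.)
q = -5 + I*√17089843235/555 (q = -5 + √(-139*(-92) - 113669551/1665) = -5 + √(12788 - 113669551/1665) = -5 + √(-92377531/1665) = -5 + I*√17089843235/555 ≈ -5.0 + 235.55*I)
(q - 262809)/((350*(-98) - 93) - 21191) = ((-5 + I*√17089843235/555) - 262809)/((350*(-98) - 93) - 21191) = (-262814 + I*√17089843235/555)/((-34300 - 93) - 21191) = (-262814 + I*√17089843235/555)/(-34393 - 21191) = (-262814 + I*√17089843235/555)/(-55584) = (-262814 + I*√17089843235/555)*(-1/55584) = 131407/27792 - I*√17089843235/30849120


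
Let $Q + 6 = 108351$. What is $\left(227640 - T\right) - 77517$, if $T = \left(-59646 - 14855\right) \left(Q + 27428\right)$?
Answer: $10115374396$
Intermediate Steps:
$Q = 108345$ ($Q = -6 + 108351 = 108345$)
$T = -10115224273$ ($T = \left(-59646 - 14855\right) \left(108345 + 27428\right) = \left(-74501\right) 135773 = -10115224273$)
$\left(227640 - T\right) - 77517 = \left(227640 - -10115224273\right) - 77517 = \left(227640 + 10115224273\right) - 77517 = 10115451913 - 77517 = 10115374396$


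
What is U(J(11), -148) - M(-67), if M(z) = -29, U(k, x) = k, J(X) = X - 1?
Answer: 39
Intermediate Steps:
J(X) = -1 + X
U(J(11), -148) - M(-67) = (-1 + 11) - 1*(-29) = 10 + 29 = 39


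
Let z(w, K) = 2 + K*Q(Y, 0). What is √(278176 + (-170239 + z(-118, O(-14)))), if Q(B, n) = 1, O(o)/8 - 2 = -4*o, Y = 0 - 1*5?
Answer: √108403 ≈ 329.25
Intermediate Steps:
Y = -5 (Y = 0 - 5 = -5)
O(o) = 16 - 32*o (O(o) = 16 + 8*(-4*o) = 16 - 32*o)
z(w, K) = 2 + K (z(w, K) = 2 + K*1 = 2 + K)
√(278176 + (-170239 + z(-118, O(-14)))) = √(278176 + (-170239 + (2 + (16 - 32*(-14))))) = √(278176 + (-170239 + (2 + (16 + 448)))) = √(278176 + (-170239 + (2 + 464))) = √(278176 + (-170239 + 466)) = √(278176 - 169773) = √108403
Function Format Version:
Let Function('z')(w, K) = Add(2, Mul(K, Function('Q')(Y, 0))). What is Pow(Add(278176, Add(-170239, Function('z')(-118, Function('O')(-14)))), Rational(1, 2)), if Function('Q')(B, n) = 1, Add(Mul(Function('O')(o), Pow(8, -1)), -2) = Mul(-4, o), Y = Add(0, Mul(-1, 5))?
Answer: Pow(108403, Rational(1, 2)) ≈ 329.25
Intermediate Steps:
Y = -5 (Y = Add(0, -5) = -5)
Function('O')(o) = Add(16, Mul(-32, o)) (Function('O')(o) = Add(16, Mul(8, Mul(-4, o))) = Add(16, Mul(-32, o)))
Function('z')(w, K) = Add(2, K) (Function('z')(w, K) = Add(2, Mul(K, 1)) = Add(2, K))
Pow(Add(278176, Add(-170239, Function('z')(-118, Function('O')(-14)))), Rational(1, 2)) = Pow(Add(278176, Add(-170239, Add(2, Add(16, Mul(-32, -14))))), Rational(1, 2)) = Pow(Add(278176, Add(-170239, Add(2, Add(16, 448)))), Rational(1, 2)) = Pow(Add(278176, Add(-170239, Add(2, 464))), Rational(1, 2)) = Pow(Add(278176, Add(-170239, 466)), Rational(1, 2)) = Pow(Add(278176, -169773), Rational(1, 2)) = Pow(108403, Rational(1, 2))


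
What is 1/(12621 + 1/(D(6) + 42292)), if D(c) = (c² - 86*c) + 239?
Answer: 42051/530725672 ≈ 7.9233e-5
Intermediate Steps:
D(c) = 239 + c² - 86*c
1/(12621 + 1/(D(6) + 42292)) = 1/(12621 + 1/((239 + 6² - 86*6) + 42292)) = 1/(12621 + 1/((239 + 36 - 516) + 42292)) = 1/(12621 + 1/(-241 + 42292)) = 1/(12621 + 1/42051) = 1/(530725672/42051) = 42051/530725672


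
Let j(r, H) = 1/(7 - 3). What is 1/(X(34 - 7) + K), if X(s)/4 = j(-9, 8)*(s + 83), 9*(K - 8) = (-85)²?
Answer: 9/8287 ≈ 0.0010860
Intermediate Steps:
j(r, H) = ¼ (j(r, H) = 1/4 = ¼)
K = 7297/9 (K = 8 + (⅑)*(-85)² = 8 + (⅑)*7225 = 8 + 7225/9 = 7297/9 ≈ 810.78)
X(s) = 83 + s (X(s) = 4*((s + 83)/4) = 4*((83 + s)/4) = 4*(83/4 + s/4) = 83 + s)
1/(X(34 - 7) + K) = 1/((83 + (34 - 7)) + 7297/9) = 1/((83 + 27) + 7297/9) = 1/(110 + 7297/9) = 1/(8287/9) = 9/8287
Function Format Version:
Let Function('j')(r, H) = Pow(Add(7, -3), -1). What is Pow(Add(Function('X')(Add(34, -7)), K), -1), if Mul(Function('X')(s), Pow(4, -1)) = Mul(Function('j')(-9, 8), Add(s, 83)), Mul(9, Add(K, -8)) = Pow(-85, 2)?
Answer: Rational(9, 8287) ≈ 0.0010860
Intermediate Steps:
Function('j')(r, H) = Rational(1, 4) (Function('j')(r, H) = Pow(4, -1) = Rational(1, 4))
K = Rational(7297, 9) (K = Add(8, Mul(Rational(1, 9), Pow(-85, 2))) = Add(8, Mul(Rational(1, 9), 7225)) = Add(8, Rational(7225, 9)) = Rational(7297, 9) ≈ 810.78)
Function('X')(s) = Add(83, s) (Function('X')(s) = Mul(4, Mul(Rational(1, 4), Add(s, 83))) = Mul(4, Mul(Rational(1, 4), Add(83, s))) = Mul(4, Add(Rational(83, 4), Mul(Rational(1, 4), s))) = Add(83, s))
Pow(Add(Function('X')(Add(34, -7)), K), -1) = Pow(Add(Add(83, Add(34, -7)), Rational(7297, 9)), -1) = Pow(Add(Add(83, 27), Rational(7297, 9)), -1) = Pow(Add(110, Rational(7297, 9)), -1) = Pow(Rational(8287, 9), -1) = Rational(9, 8287)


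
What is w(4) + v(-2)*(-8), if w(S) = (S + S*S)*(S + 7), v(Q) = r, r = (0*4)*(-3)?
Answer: 220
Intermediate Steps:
r = 0 (r = 0*(-3) = 0)
v(Q) = 0
w(S) = (7 + S)*(S + S**2) (w(S) = (S + S**2)*(7 + S) = (7 + S)*(S + S**2))
w(4) + v(-2)*(-8) = 4*(7 + 4**2 + 8*4) + 0*(-8) = 4*(7 + 16 + 32) + 0 = 4*55 + 0 = 220 + 0 = 220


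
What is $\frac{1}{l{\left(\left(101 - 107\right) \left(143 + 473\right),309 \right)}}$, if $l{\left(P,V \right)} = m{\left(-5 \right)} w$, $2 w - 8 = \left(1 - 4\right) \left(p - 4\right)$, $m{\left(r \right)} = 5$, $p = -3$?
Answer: $\frac{2}{145} \approx 0.013793$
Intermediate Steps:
$w = \frac{29}{2}$ ($w = 4 + \frac{\left(1 - 4\right) \left(-3 - 4\right)}{2} = 4 + \frac{\left(-3\right) \left(-7\right)}{2} = 4 + \frac{1}{2} \cdot 21 = 4 + \frac{21}{2} = \frac{29}{2} \approx 14.5$)
$l{\left(P,V \right)} = \frac{145}{2}$ ($l{\left(P,V \right)} = 5 \cdot \frac{29}{2} = \frac{145}{2}$)
$\frac{1}{l{\left(\left(101 - 107\right) \left(143 + 473\right),309 \right)}} = \frac{1}{\frac{145}{2}} = \frac{2}{145}$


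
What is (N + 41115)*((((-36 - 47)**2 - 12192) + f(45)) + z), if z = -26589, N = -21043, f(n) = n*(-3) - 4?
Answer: -642926232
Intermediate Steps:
f(n) = -4 - 3*n (f(n) = -3*n - 4 = -4 - 3*n)
(N + 41115)*((((-36 - 47)**2 - 12192) + f(45)) + z) = (-21043 + 41115)*((((-36 - 47)**2 - 12192) + (-4 - 3*45)) - 26589) = 20072*((((-83)**2 - 12192) + (-4 - 135)) - 26589) = 20072*(((6889 - 12192) - 139) - 26589) = 20072*((-5303 - 139) - 26589) = 20072*(-5442 - 26589) = 20072*(-32031) = -642926232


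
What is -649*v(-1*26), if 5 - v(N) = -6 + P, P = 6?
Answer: -3245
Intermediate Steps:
v(N) = 5 (v(N) = 5 - (-6 + 6) = 5 - 1*0 = 5 + 0 = 5)
-649*v(-1*26) = -649*5 = -3245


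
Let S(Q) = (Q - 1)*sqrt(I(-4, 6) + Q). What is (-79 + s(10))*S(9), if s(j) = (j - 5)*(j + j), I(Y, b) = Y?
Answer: 168*sqrt(5) ≈ 375.66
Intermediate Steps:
s(j) = 2*j*(-5 + j) (s(j) = (-5 + j)*(2*j) = 2*j*(-5 + j))
S(Q) = sqrt(-4 + Q)*(-1 + Q) (S(Q) = (Q - 1)*sqrt(-4 + Q) = (-1 + Q)*sqrt(-4 + Q) = sqrt(-4 + Q)*(-1 + Q))
(-79 + s(10))*S(9) = (-79 + 2*10*(-5 + 10))*(sqrt(-4 + 9)*(-1 + 9)) = (-79 + 2*10*5)*(sqrt(5)*8) = (-79 + 100)*(8*sqrt(5)) = 21*(8*sqrt(5)) = 168*sqrt(5)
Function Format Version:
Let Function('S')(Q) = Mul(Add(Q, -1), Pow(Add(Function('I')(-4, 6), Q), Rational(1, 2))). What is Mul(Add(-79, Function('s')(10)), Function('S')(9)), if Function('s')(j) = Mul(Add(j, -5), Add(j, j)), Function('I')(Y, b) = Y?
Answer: Mul(168, Pow(5, Rational(1, 2))) ≈ 375.66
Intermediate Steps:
Function('s')(j) = Mul(2, j, Add(-5, j)) (Function('s')(j) = Mul(Add(-5, j), Mul(2, j)) = Mul(2, j, Add(-5, j)))
Function('S')(Q) = Mul(Pow(Add(-4, Q), Rational(1, 2)), Add(-1, Q)) (Function('S')(Q) = Mul(Add(Q, -1), Pow(Add(-4, Q), Rational(1, 2))) = Mul(Add(-1, Q), Pow(Add(-4, Q), Rational(1, 2))) = Mul(Pow(Add(-4, Q), Rational(1, 2)), Add(-1, Q)))
Mul(Add(-79, Function('s')(10)), Function('S')(9)) = Mul(Add(-79, Mul(2, 10, Add(-5, 10))), Mul(Pow(Add(-4, 9), Rational(1, 2)), Add(-1, 9))) = Mul(Add(-79, Mul(2, 10, 5)), Mul(Pow(5, Rational(1, 2)), 8)) = Mul(Add(-79, 100), Mul(8, Pow(5, Rational(1, 2)))) = Mul(21, Mul(8, Pow(5, Rational(1, 2)))) = Mul(168, Pow(5, Rational(1, 2)))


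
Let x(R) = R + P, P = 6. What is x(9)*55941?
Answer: 839115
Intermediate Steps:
x(R) = 6 + R (x(R) = R + 6 = 6 + R)
x(9)*55941 = (6 + 9)*55941 = 15*55941 = 839115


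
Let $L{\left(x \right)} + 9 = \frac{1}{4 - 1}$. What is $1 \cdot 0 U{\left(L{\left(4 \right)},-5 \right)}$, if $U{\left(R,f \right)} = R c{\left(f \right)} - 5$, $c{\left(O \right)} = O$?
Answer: $0$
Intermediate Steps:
$L{\left(x \right)} = - \frac{26}{3}$ ($L{\left(x \right)} = -9 + \frac{1}{4 - 1} = -9 + \frac{1}{3} = - \frac{26}{3}$)
$U{\left(R,f \right)} = -5 + R f$ ($U{\left(R,f \right)} = R f - 5 = -5 + R f$)
$1 \cdot 0 U{\left(L{\left(4 \right)},-5 \right)} = 1 \cdot 0 \left(-5 - - \frac{130}{3}\right) = 0 \left(-5 + \frac{130}{3}\right) = 0 \cdot \frac{115}{3} = 0$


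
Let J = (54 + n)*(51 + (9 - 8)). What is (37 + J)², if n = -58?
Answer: 29241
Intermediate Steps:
J = -208 (J = (54 - 58)*(51 + (9 - 8)) = -4*(51 + 1) = -4*52 = -208)
(37 + J)² = (37 - 208)² = (-171)² = 29241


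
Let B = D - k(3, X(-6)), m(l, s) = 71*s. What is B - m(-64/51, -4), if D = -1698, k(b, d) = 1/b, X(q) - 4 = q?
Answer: -4243/3 ≈ -1414.3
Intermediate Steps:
X(q) = 4 + q
B = -5095/3 (B = -1698 - 1/3 = -5095/3 ≈ -1698.3)
B - m(-64/51, -4) = -5095/3 - 71*(-4) = -5095/3 - 1*(-284) = -5095/3 + 284 = -4243/3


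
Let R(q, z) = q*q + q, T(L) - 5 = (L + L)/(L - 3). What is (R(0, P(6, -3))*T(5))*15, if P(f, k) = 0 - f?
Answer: 0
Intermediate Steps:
P(f, k) = -f
T(L) = 5 + 2*L/(-3 + L) (T(L) = 5 + (L + L)/(L - 3) = 5 + (2*L)/(-3 + L) = 5 + 2*L/(-3 + L))
R(q, z) = q + q² (R(q, z) = q² + q = q + q²)
(R(0, P(6, -3))*T(5))*15 = ((0*(1 + 0))*((-15 + 7*5)/(-3 + 5)))*15 = ((0*1)*((-15 + 35)/2))*15 = (0*((½)*20))*15 = (0*10)*15 = 0*15 = 0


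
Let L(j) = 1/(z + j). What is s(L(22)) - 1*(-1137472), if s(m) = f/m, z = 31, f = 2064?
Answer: 1246864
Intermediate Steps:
L(j) = 1/(31 + j)
s(m) = 2064/m
s(L(22)) - 1*(-1137472) = 2064/(1/(31 + 22)) - 1*(-1137472) = 2064/(1/53) + 1137472 = 2064*53 + 1137472 = 109392 + 1137472 = 1246864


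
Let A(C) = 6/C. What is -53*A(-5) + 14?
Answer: 388/5 ≈ 77.600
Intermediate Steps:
-53*A(-5) + 14 = -318/(-5) + 14 = -318*(-1)/5 + 14 = -53*(-6/5) + 14 = 318/5 + 14 = 388/5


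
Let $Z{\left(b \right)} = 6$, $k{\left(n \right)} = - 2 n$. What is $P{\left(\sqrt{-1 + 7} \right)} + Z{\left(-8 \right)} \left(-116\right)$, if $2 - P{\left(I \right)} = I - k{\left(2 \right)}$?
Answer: $-698 - \sqrt{6} \approx -700.45$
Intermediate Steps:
$P{\left(I \right)} = -2 - I$ ($P{\left(I \right)} = 2 - \left(I - \left(-2\right) 2\right) = 2 - \left(I - -4\right) = 2 - \left(I + 4\right) = 2 - \left(4 + I\right) = -2 - I$)
$P{\left(\sqrt{-1 + 7} \right)} + Z{\left(-8 \right)} \left(-116\right) = \left(-2 - \sqrt{-1 + 7}\right) + 6 \left(-116\right) = \left(-2 - \sqrt{6}\right) - 696 = -698 - \sqrt{6}$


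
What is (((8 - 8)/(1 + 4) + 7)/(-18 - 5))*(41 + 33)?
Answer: -518/23 ≈ -22.522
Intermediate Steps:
(((8 - 8)/(1 + 4) + 7)/(-18 - 5))*(41 + 33) = ((0/5 + 7)/(-23))*74 = ((0*(1/5) + 7)*(-1/23))*74 = ((0 + 7)*(-1/23))*74 = (7*(-1/23))*74 = -7/23*74 = -518/23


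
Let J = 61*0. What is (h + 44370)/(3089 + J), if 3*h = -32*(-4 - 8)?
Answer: 44498/3089 ≈ 14.405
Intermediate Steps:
h = 128 (h = (-32*(-4 - 8))/3 = (-32*(-12))/3 = (⅓)*384 = 128)
J = 0
(h + 44370)/(3089 + J) = (128 + 44370)/(3089 + 0) = 44498/3089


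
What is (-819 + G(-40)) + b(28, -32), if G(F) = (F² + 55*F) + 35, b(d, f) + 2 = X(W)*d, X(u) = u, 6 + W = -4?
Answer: -1666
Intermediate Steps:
W = -10 (W = -6 - 4 = -10)
b(d, f) = -2 - 10*d
G(F) = 35 + F² + 55*F
(-819 + G(-40)) + b(28, -32) = (-819 + (35 + (-40)² + 55*(-40))) + (-2 - 10*28) = (-819 + (35 + 1600 - 2200)) + (-2 - 280) = (-819 - 565) - 282 = -1384 - 282 = -1666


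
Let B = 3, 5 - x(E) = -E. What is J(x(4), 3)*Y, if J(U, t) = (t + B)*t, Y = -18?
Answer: -324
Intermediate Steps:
x(E) = 5 + E (x(E) = 5 - (-1)*E = 5 + E)
J(U, t) = t*(3 + t) (J(U, t) = (t + 3)*t = (3 + t)*t = t*(3 + t))
J(x(4), 3)*Y = (3*(3 + 3))*(-18) = (3*6)*(-18) = 18*(-18) = -324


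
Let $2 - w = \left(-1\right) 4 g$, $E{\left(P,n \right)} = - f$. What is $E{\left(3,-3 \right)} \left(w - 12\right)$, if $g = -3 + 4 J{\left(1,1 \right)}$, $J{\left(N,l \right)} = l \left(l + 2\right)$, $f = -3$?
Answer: $78$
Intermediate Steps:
$J{\left(N,l \right)} = l \left(2 + l\right)$
$g = 9$ ($g = -3 + 4 \cdot 1 \left(2 + 1\right) = -3 + 4 \cdot 1 \cdot 3 = -3 + 4 \cdot 3 = -3 + 12 = 9$)
$E{\left(P,n \right)} = 3$ ($E{\left(P,n \right)} = \left(-1\right) \left(-3\right) = 3$)
$w = 38$ ($w = 2 - \left(-1\right) 4 \cdot 9 = 2 - \left(-4\right) 9 = 2 - -36 = 2 + 36 = 38$)
$E{\left(3,-3 \right)} \left(w - 12\right) = 3 \left(38 - 12\right) = 3 \cdot 26 = 78$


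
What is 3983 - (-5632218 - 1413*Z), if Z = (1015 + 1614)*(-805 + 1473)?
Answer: 2487107237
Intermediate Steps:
Z = 1756172 (Z = 2629*668 = 1756172)
3983 - (-5632218 - 1413*Z) = 3983 - 1413/((-1/(1756172 + 3986))) = 3983 - 1413/((-1/1760158)) = 3983 - 1413/((-1*1/1760158)) = 3983 - 1413/(-1/1760158) = 3983 - 1413*(-1760158) = 3983 + 2487103254 = 2487107237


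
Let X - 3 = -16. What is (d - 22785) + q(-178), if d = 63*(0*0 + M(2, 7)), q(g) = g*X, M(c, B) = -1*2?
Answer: -20597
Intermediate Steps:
M(c, B) = -2
X = -13 (X = 3 - 16 = -13)
q(g) = -13*g (q(g) = g*(-13) = -13*g)
d = -126 (d = 63*(0*0 - 2) = 63*(0 - 2) = 63*(-2) = -126)
(d - 22785) + q(-178) = (-126 - 22785) - 13*(-178) = -22911 + 2314 = -20597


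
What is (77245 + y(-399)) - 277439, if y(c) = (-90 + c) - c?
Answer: -200284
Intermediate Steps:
y(c) = -90
(77245 + y(-399)) - 277439 = (77245 - 90) - 277439 = 77155 - 277439 = -200284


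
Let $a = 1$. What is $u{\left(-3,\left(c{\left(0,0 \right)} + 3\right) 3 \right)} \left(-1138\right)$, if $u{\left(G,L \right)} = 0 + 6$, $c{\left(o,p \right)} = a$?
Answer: $-6828$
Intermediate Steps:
$c{\left(o,p \right)} = 1$
$u{\left(G,L \right)} = 6$
$u{\left(-3,\left(c{\left(0,0 \right)} + 3\right) 3 \right)} \left(-1138\right) = 6 \left(-1138\right) = -6828$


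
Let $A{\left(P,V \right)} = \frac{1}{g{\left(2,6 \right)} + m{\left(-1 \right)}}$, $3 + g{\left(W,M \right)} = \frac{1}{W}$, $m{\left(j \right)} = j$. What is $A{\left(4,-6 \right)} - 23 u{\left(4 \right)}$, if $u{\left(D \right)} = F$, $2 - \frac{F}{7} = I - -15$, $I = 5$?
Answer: $\frac{20284}{7} \approx 2897.7$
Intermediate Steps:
$g{\left(W,M \right)} = -3 + \frac{1}{W}$
$A{\left(P,V \right)} = - \frac{2}{7}$ ($A{\left(P,V \right)} = \frac{1}{\left(-3 + \frac{1}{2}\right) - 1} = \frac{1}{- \frac{5}{2} - 1} = \frac{1}{- \frac{7}{2}} = - \frac{2}{7}$)
$F = -126$ ($F = 14 - 7 \left(5 - -15\right) = 14 - 7 \left(5 + 15\right) = 14 - 140 = -126$)
$u{\left(D \right)} = -126$
$A{\left(4,-6 \right)} - 23 u{\left(4 \right)} = - \frac{2}{7} - -2898 = - \frac{2}{7} + 2898 = \frac{20284}{7}$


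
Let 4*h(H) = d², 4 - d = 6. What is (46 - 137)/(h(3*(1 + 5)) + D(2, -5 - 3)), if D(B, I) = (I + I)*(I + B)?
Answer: -91/97 ≈ -0.93814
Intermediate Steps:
d = -2 (d = 4 - 1*6 = 4 - 6 = -2)
D(B, I) = 2*I*(B + I) (D(B, I) = (2*I)*(B + I) = 2*I*(B + I))
h(H) = 1 (h(H) = (¼)*(-2)² = (¼)*4 = 1)
(46 - 137)/(h(3*(1 + 5)) + D(2, -5 - 3)) = (46 - 137)/(1 + 2*(-5 - 3)*(2 + (-5 - 3))) = -91/(1 + 2*(-8)*(2 - 8)) = -91/(1 + 2*(-8)*(-6)) = -91/(1 + 96) = -91/97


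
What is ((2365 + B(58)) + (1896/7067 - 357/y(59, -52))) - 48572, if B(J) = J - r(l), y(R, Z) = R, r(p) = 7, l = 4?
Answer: -19247293723/416953 ≈ -46162.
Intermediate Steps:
B(J) = -7 + J (B(J) = J - 1*7 = J - 7 = -7 + J)
((2365 + B(58)) + (1896/7067 - 357/y(59, -52))) - 48572 = ((2365 + (-7 + 58)) + (1896/7067 - 357/59)) - 48572 = ((2365 + 51) + (1896*(1/7067) - 357*1/59)) - 48572 = (2416 + (1896/7067 - 357/59)) - 48572 = (2416 - 2411055/416953) - 48572 = 1004947393/416953 - 48572 = -19247293723/416953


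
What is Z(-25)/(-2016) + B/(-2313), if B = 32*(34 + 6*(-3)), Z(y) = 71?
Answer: -132935/518112 ≈ -0.25658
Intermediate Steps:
B = 512 (B = 32*(34 - 18) = 32*16 = 512)
Z(-25)/(-2016) + B/(-2313) = 71/(-2016) + 512/(-2313) = 71*(-1/2016) + 512*(-1/2313) = -71/2016 - 512/2313 = -132935/518112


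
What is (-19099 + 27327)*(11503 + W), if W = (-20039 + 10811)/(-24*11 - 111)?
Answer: 11856144828/125 ≈ 9.4849e+7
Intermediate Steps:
W = 3076/125 (W = -9228/(-264 - 111) = -9228/(-375) = -9228*(-1/375) = 3076/125 ≈ 24.608)
(-19099 + 27327)*(11503 + W) = (-19099 + 27327)*(11503 + 3076/125) = 8228*(1440951/125) = 11856144828/125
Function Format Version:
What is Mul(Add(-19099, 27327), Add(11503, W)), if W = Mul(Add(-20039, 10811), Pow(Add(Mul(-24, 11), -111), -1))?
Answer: Rational(11856144828, 125) ≈ 9.4849e+7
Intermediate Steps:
W = Rational(3076, 125) (W = Mul(-9228, Pow(Add(-264, -111), -1)) = Mul(-9228, Pow(-375, -1)) = Mul(-9228, Rational(-1, 375)) = Rational(3076, 125) ≈ 24.608)
Mul(Add(-19099, 27327), Add(11503, W)) = Mul(Add(-19099, 27327), Add(11503, Rational(3076, 125))) = Mul(8228, Rational(1440951, 125)) = Rational(11856144828, 125)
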